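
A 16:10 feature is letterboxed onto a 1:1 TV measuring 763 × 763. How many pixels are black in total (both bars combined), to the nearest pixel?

218313 pixels

Since 1.600 > 1.000, the feature is width-limited.
That makes the image 476.8750 px tall (763 × 10/16).
Black = 763 − 476.8750 = 286.1250 px.
Across the 763-px span: 286.1250 × 763 ≈ 218313 px.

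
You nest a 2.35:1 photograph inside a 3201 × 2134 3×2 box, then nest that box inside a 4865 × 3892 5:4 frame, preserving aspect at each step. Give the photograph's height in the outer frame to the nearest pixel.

2070 px

Inside the 3201×2134 canvas the photograph is width-limited at 3201.00 × 1362.13.
3×2 in 4865×3892: fills the width, so the intermediate becomes 4865.00 × 3243.33 — a scale of ×1.5198.
Applying the same ×1.5198: 1362.13 → 2070.21.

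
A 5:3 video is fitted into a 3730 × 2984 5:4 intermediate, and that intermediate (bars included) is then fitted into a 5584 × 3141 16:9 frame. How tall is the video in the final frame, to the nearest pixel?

5:3 in 3730×2984: fills the width, so the video is 3730.00 × 2238.00.
Second fit — the 5:4 canvas into 5584×3141 spans the height: 3926.25 × 3141.00 (×1.0526 from 3730×2984).
Applying the same ×1.0526: 2238.00 → 2355.75.

2356 px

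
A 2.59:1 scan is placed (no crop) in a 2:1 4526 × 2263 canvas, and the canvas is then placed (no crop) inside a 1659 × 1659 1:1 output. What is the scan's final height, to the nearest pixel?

First fit — 2.59:1 into 4526×2263 spans the width: 4526.00 × 1747.49.
2:1 in 1659×1659: fills the width, so the intermediate becomes 1659.00 × 829.50 — a scale of ×0.3665.
Applying the same ×0.3665: 1747.49 → 640.54.

641 px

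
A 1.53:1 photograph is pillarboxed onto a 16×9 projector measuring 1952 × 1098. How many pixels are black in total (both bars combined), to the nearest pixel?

298722 pixels

1.53:1 is narrower than 16×9, so it spans the full height.
That makes the image 1679.9400 px wide (1098 × 1.530).
Leftover width: 1952 − 1679.9400 = 272.0600 px.
Bar area = 272.0600 × 1098 ≈ 298722 px.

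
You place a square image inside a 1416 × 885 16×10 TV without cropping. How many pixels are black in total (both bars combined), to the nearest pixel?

square is narrower than 16×10, so it spans the full height.
That makes the image 885.0000 px wide (885 × 1/1).
1416 − 885.0000 = 531.0000 px of bars.
That's 531.0000 × 885 ≈ 469935 black pixels.

469935 pixels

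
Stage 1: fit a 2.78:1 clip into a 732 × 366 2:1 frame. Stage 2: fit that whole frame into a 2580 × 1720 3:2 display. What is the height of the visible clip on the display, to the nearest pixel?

First fit — 2.78:1 into 732×366 spans the width: 732.00 × 263.31.
The 2:1 canvas is width-limited in 2580×1720, giving 2580.00 × 1290.00; scale factor 3.5246.
The clip scales with it: height 263.31 × 3.5246 ≈ 928.06.

928 px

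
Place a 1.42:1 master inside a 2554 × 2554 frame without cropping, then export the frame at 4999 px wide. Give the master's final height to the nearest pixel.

At 2554×2554 the master is width-limited, so height = 2554 / 1.420 ≈ 1798.59 px.
Scaling 2554 → 4999 is ×1.9573, so the height becomes 1798.59 × 1.9573 ≈ 3520.42 px.

3520 px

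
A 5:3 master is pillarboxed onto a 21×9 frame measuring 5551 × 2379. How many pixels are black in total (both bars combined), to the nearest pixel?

3773094 pixels

5:3 (1.667) < 21×9 (2.333), so the master fills the height.
That makes the image 3965.0000 px wide (2379 × 5/3).
Black = 5551 − 3965.0000 = 1586.0000 px.
Across the 2379-px span: 1586.0000 × 2379 ≈ 3773094 px.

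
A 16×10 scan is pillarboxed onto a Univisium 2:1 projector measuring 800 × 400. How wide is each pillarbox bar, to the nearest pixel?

80 px

16×10 is narrower than Univisium 2:1, so it spans the full height.
The scan is 400 × 16/10 ≈ 640.00 px wide.
800 − 640.00 = 160.00 px of bars (80.00 each).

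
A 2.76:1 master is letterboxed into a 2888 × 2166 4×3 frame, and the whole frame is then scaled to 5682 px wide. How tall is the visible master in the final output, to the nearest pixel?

2059 px

In the 2888×2166 frame the master fills the width: height = 2888 / 2.760 ≈ 1046.38 px.
Resizing to 5682 px wide multiplies everything by 1.9675: 1046.38 → 2058.70 px.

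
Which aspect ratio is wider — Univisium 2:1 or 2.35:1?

2.35:1

Univisium 2:1 = 2 and 2.35; 2.35 > 2.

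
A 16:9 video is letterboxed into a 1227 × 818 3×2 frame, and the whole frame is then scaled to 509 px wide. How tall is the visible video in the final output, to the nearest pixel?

At 1227×818 the video is width-limited, so height = 1227 × 9/16 ≈ 690.19 px.
Scaling 1227 → 509 is ×0.4148, so the height becomes 690.19 × 0.4148 ≈ 286.31 px.

286 px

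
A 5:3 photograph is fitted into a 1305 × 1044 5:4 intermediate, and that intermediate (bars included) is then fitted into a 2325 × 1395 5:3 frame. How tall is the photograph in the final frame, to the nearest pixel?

5:3 in 1305×1044: fills the width, so the photograph is 1305.00 × 783.00.
5:4 in 2325×1395: fills the height, so the intermediate becomes 1743.75 × 1395.00 — a scale of ×1.3362.
So the photograph's height is 783.00 × 1.3362 ≈ 1046.25.

1046 px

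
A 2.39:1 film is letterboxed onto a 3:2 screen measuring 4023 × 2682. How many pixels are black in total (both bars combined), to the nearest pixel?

4017917 pixels

2.39:1 (2.390) > 3:2 (1.500), so the film fills the width.
That makes the image 1683.2636 px tall (4023 / 2.390).
Leftover height: 2682 − 1683.2636 = 998.7364 px.
That's 998.7364 × 4023 ≈ 4017917 black pixels.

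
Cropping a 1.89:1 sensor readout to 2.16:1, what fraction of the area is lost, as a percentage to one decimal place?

12.5%

Going from 1.89:1 to 2.16:1 means cutting height while keeping width.
Fraction kept = (1.890)/(2.160) ≈ 87.50%, so 12.50% is lost.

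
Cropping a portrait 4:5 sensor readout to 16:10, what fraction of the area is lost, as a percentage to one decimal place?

50.0%

16:10 is wider than portrait 4:5, so the crop keeps the full width and trims the height.
(0.800)/(1.600) ≈ 0.500 of the area survives, leaving 50.00% discarded.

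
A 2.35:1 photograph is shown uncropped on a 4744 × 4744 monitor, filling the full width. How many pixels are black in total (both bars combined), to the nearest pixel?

12928712 pixels

That makes the image 2018.7234 px tall (4744 / 2.350).
Black = 4744 − 2018.7234 = 2725.2766 px.
Across the 4744-px span: 2725.2766 × 4744 ≈ 12928712 px.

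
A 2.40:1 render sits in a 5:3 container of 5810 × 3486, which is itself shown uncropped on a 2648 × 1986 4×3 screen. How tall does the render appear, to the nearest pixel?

2.40:1 in 5810×3486: fills the width, so the render is 5810.00 × 2420.83.
5:3 in 2648×1986: fills the width, so the intermediate becomes 2648.00 × 1588.80 — a scale of ×0.4558.
The render scales with it: height 2420.83 × 0.4558 ≈ 1103.33.

1103 px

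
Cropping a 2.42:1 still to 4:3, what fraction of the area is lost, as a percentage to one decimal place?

44.9%

4:3 is narrower than 2.42:1, so the crop keeps the full height and trims the width.
Area ratio = (1.333)/(2.420) = 55.10%; the remaining 44.90% is cropped out.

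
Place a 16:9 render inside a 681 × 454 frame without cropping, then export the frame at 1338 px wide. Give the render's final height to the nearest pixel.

753 px

At 681×454 the render is width-limited, so height = 681 × 9/16 ≈ 383.06 px.
Scaling 681 → 1338 is ×1.9648, so the height becomes 383.06 × 1.9648 ≈ 752.62 px.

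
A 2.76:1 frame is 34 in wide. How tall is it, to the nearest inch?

12 in

At 2.76:1, 34 / 2.760 ≈ 12.32.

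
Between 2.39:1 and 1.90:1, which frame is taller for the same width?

2.39 and 1.9; 2.39 > 1.9. The smaller width-to-height ratio is the taller frame.

1.90:1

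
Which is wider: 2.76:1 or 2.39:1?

2.76:1

2.76 and 2.39; 2.76 > 2.39.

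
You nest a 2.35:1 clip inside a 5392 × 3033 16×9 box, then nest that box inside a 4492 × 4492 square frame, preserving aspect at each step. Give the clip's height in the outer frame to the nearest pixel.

Inside the 5392×3033 canvas the clip is width-limited at 5392.00 × 2294.47.
The 16×9 canvas is width-limited in 4492×4492, giving 4492.00 × 2526.75; scale factor 0.8331.
So the clip's height is 2294.47 × 0.8331 ≈ 1911.49.

1911 px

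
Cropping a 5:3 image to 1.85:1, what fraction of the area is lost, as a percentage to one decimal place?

1.85:1 is wider than 5:3, so the crop keeps the full width and trims the height.
Fraction kept = (1.667)/(1.850) ≈ 90.09%, so 9.91% is lost.

9.9%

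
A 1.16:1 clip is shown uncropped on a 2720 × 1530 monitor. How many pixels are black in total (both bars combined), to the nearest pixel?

1.16:1 (1.160) < 16:9 (1.778), so the clip fills the height.
The clip is 1530 × 1.160 ≈ 1774.8000 px wide.
Black = 2720 − 1774.8000 = 945.2000 px.
That's 945.2000 × 1530 ≈ 1446156 black pixels.

1446156 pixels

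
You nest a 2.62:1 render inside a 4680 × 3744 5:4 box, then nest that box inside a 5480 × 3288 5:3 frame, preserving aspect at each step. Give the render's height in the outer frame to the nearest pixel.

1569 px

Inside the 4680×3744 canvas the render is width-limited at 4680.00 × 1786.26.
5:4 in 5480×3288: fills the height, so the intermediate becomes 4110.00 × 3288.00 — a scale of ×0.8782.
The render scales with it: height 1786.26 × 0.8782 ≈ 1568.70.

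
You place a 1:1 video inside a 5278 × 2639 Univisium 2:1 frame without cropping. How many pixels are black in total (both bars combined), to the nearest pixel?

1:1 is narrower than Univisium 2:1, so it spans the full height.
Content width = 2639 × 1/1 ≈ 2639.0000 px.
5278 − 2639.0000 = 2639.0000 px of bars.
Across the 2639-px span: 2639.0000 × 2639 ≈ 6964321 px.

6964321 pixels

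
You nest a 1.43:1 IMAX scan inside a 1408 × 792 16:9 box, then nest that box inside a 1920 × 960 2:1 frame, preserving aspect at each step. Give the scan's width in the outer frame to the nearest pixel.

1373 px

First fit — 1.43:1 IMAX into 1408×792 spans the height: 1132.56 × 792.00.
The 16:9 canvas is height-limited in 1920×960, giving 1706.67 × 960.00; scale factor 1.2121.
So the scan's width is 1132.56 × 1.2121 ≈ 1372.80.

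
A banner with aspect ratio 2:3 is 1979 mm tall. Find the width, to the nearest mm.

Width = 1979 / 3 × 2 = 1319.33.

1319 mm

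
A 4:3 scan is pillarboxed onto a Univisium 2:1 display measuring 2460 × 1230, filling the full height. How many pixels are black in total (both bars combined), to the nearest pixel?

1008600 pixels

That makes the image 1640.0000 px wide (1230 × 4/3).
Black = 2460 − 1640.0000 = 820.0000 px.
That's 820.0000 × 1230 ≈ 1008600 black pixels.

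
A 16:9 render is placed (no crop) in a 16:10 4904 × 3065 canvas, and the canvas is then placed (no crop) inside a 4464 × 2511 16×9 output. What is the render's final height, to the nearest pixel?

2260 px

Inside the 4904×3065 canvas the render is width-limited at 4904.00 × 2758.50.
The 16:10 canvas is height-limited in 4464×2511, giving 4017.60 × 2511.00; scale factor 0.8192.
Applying the same ×0.8192: 2758.50 → 2259.90.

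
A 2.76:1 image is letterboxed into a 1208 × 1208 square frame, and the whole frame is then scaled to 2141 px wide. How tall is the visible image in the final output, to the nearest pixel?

776 px

In the 1208×1208 frame the image fills the width: height = 1208 / 2.760 ≈ 437.68 px.
Scaling 1208 → 2141 is ×1.7724, so the height becomes 437.68 × 1.7724 ≈ 775.72 px.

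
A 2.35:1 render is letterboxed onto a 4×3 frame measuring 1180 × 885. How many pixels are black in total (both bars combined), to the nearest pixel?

451789 pixels

2.35:1 is wider than 4×3, so it spans the full width.
That makes the image 502.1277 px tall (1180 / 2.350).
Leftover height: 885 − 502.1277 = 382.8723 px.
Across the 1180-px span: 382.8723 × 1180 ≈ 451789 px.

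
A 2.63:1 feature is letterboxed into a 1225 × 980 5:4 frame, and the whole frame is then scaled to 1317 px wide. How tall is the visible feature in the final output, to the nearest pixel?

In the 1225×980 frame the feature fills the width: height = 1225 / 2.630 ≈ 465.78 px.
The frame scales by 1317/1225 = 1.0751; 465.78 × 1.0751 ≈ 500.76 px.

501 px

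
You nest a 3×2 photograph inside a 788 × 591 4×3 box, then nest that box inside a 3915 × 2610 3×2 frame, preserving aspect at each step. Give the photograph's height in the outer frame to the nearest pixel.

Inside the 788×591 canvas the photograph is width-limited at 788.00 × 525.33.
Second fit — the 4×3 canvas into 3915×2610 spans the height: 3480.00 × 2610.00 (×4.4162 from 788×591).
Applying the same ×4.4162: 525.33 → 2320.00.

2320 px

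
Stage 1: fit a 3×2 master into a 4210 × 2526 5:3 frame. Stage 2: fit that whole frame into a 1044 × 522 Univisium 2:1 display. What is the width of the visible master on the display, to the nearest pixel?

3×2 in 4210×2526: fills the height, so the master is 3789.00 × 2526.00.
The 5:3 canvas is height-limited in 1044×522, giving 870.00 × 522.00; scale factor 0.2067.
The master scales with it: width 3789.00 × 0.2067 ≈ 783.00.

783 px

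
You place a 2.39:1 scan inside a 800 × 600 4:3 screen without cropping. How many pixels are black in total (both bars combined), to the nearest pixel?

212218 pixels

Since 2.390 > 1.333, the scan is width-limited.
Content height = 800 / 2.390 ≈ 334.7280 px.
Leftover height: 600 − 334.7280 = 265.2720 px.
That's 265.2720 × 800 ≈ 212218 black pixels.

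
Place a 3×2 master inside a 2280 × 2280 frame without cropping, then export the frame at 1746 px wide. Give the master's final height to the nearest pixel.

1164 px

At 2280×2280 the master is width-limited, so height = 2280 × 2/3 ≈ 1520.00 px.
Scaling 2280 → 1746 is ×0.7658, so the height becomes 1520.00 × 0.7658 ≈ 1164.00 px.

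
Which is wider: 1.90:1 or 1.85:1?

1.9 and 1.85; 1.9 > 1.85.

1.90:1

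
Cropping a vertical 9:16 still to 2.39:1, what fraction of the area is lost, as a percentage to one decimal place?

Going from vertical 9:16 to 2.39:1 means cutting height while keeping width.
Fraction kept = (0.562)/(2.390) ≈ 23.54%, so 76.46% is lost.

76.5%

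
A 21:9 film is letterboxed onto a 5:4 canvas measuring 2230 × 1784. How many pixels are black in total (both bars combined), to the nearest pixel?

21:9 (2.333) > 5:4 (1.250), so the film fills the width.
The film is 2230 × 9/21 ≈ 955.7143 px tall.
Leftover height: 1784 − 955.7143 = 828.2857 px.
Bar area = 828.2857 × 2230 ≈ 1847077 px.

1847077 pixels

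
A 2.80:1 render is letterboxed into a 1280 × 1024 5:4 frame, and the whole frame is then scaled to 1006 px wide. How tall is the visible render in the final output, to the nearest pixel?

At 1280×1024 the render is width-limited, so height = 1280 / 2.800 ≈ 457.14 px.
The frame scales by 1006/1280 = 0.7859; 457.14 × 0.7859 ≈ 359.29 px.

359 px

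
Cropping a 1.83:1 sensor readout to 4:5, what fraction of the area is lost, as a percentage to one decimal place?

4:5 is narrower than 1.83:1, so the crop keeps the full height and trims the width.
Area ratio = (0.800)/(1.830) = 43.72%; the remaining 56.28% is cropped out.

56.3%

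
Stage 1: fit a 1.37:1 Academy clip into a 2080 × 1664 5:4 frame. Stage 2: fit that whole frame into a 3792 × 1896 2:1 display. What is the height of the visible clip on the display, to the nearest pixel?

Inside the 2080×1664 canvas the clip is width-limited at 2080.00 × 1518.25.
The 5:4 canvas is height-limited in 3792×1896, giving 2370.00 × 1896.00; scale factor 1.1394.
So the clip's height is 1518.25 × 1.1394 ≈ 1729.93.

1730 px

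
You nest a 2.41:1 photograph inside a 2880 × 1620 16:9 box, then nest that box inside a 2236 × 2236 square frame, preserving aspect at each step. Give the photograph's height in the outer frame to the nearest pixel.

2.41:1 in 2880×1620: fills the width, so the photograph is 2880.00 × 1195.02.
16:9 in 2236×2236: fills the width, so the intermediate becomes 2236.00 × 1257.75 — a scale of ×0.7764.
The photograph scales with it: height 1195.02 × 0.7764 ≈ 927.80.

928 px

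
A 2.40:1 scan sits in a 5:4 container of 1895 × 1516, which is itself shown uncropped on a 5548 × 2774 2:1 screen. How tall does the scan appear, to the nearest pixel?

1445 px

Inside the 1895×1516 canvas the scan is width-limited at 1895.00 × 789.58.
5:4 in 5548×2774: fills the height, so the intermediate becomes 3467.50 × 2774.00 — a scale of ×1.8298.
Applying the same ×1.8298: 789.58 → 1444.79.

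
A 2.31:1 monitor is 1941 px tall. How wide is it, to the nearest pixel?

4484 px

Width = 1941 × 2.310 = 4483.71.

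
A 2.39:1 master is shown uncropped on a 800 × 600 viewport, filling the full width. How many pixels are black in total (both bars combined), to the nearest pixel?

212218 pixels

Content height = 800 / 2.390 ≈ 334.7280 px.
Black = 600 − 334.7280 = 265.2720 px.
Across the 800-px span: 265.2720 × 800 ≈ 212218 px.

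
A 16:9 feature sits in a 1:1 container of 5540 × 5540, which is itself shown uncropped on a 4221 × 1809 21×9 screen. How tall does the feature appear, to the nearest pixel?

1018 px

First fit — 16:9 into 5540×5540 spans the width: 5540.00 × 3116.25.
1:1 in 4221×1809: fills the height, so the intermediate becomes 1809.00 × 1809.00 — a scale of ×0.3265.
Applying the same ×0.3265: 3116.25 → 1017.56.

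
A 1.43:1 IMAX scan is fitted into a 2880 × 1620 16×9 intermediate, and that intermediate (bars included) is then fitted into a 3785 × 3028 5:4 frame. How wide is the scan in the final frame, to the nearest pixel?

1.43:1 IMAX in 2880×1620: fills the height, so the scan is 2316.60 × 1620.00.
16×9 in 3785×3028: fills the width, so the intermediate becomes 3785.00 × 2129.06 — a scale of ×1.3142.
The scan scales with it: width 2316.60 × 1.3142 ≈ 3044.56.

3045 px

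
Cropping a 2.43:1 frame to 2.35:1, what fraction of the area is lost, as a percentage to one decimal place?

Going from 2.43:1 to 2.35:1 means cutting width while keeping height.
Fraction kept = (2.350)/(2.430) ≈ 96.71%, so 3.29% is lost.

3.3%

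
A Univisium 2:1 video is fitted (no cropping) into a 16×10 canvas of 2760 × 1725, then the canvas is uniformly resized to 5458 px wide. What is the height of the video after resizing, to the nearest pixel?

At 2760×1725 the video is width-limited, so height = 2760 × 1/2 ≈ 1380.00 px.
Resizing to 5458 px wide multiplies everything by 1.9775: 1380.00 → 2729.00 px.

2729 px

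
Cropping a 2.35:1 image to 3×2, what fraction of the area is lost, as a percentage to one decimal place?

36.2%

The height stays; only width is cut (since 3×2 is narrower than 2.35:1).
(1.500)/(2.350) ≈ 0.638 of the area survives, leaving 36.17% discarded.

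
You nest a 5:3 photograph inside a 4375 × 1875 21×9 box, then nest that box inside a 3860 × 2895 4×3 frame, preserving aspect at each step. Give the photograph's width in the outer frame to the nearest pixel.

2757 px

5:3 in 4375×1875: fills the height, so the photograph is 3125.00 × 1875.00.
21×9 in 3860×2895: fills the width, so the intermediate becomes 3860.00 × 1654.29 — a scale of ×0.8823.
The photograph scales with it: width 3125.00 × 0.8823 ≈ 2757.14.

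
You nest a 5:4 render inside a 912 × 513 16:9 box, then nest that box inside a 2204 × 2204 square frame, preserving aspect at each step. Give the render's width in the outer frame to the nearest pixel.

1550 px

5:4 in 912×513: fills the height, so the render is 641.25 × 513.00.
Second fit — the 16:9 canvas into 2204×2204 spans the width: 2204.00 × 1239.75 (×2.4167 from 912×513).
So the render's width is 641.25 × 2.4167 ≈ 1549.69.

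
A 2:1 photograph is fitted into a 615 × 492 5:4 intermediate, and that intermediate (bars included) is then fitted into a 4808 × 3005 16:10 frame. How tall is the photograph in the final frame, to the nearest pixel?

2:1 in 615×492: fills the width, so the photograph is 615.00 × 307.50.
The 5:4 canvas is height-limited in 4808×3005, giving 3756.25 × 3005.00; scale factor 6.1077.
Applying the same ×6.1077: 307.50 → 1878.12.

1878 px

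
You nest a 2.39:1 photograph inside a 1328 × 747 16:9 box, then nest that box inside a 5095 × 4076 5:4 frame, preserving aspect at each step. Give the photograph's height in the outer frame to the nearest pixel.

2132 px

First fit — 2.39:1 into 1328×747 spans the width: 1328.00 × 555.65.
16:9 in 5095×4076: fills the width, so the intermediate becomes 5095.00 × 2865.94 — a scale of ×3.8366.
So the photograph's height is 555.65 × 3.8366 ≈ 2131.80.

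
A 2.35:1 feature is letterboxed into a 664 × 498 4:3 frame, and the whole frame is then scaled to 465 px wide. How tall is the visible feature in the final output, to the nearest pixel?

198 px

In the 664×498 frame the feature fills the width: height = 664 / 2.350 ≈ 282.55 px.
The frame scales by 465/664 = 0.7003; 282.55 × 0.7003 ≈ 197.87 px.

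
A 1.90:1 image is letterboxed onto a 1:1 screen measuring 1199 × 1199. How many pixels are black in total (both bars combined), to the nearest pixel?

680969 pixels

1.90:1 (1.900) > 1:1 (1.000), so the image fills the width.
Content height = 1199 / 1.900 ≈ 631.0526 px.
Leftover height: 1199 − 631.0526 = 567.9474 px.
Across the 1199-px span: 567.9474 × 1199 ≈ 680969 px.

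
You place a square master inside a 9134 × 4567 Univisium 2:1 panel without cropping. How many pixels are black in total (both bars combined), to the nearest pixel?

square (1.000) < Univisium 2:1 (2.000), so the master fills the height.
The master is 4567 × 1/1 ≈ 4567.0000 px wide.
9134 − 4567.0000 = 4567.0000 px of bars.
That's 4567.0000 × 4567 ≈ 20857489 black pixels.

20857489 pixels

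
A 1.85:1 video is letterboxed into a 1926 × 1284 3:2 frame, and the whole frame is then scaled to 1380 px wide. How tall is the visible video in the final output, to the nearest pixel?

Fitted into 1926×1284, the video spans the width; its height is 1926 / 1.850 ≈ 1041.08 px.
Resizing to 1380 px wide multiplies everything by 0.7165: 1041.08 → 745.95 px.

746 px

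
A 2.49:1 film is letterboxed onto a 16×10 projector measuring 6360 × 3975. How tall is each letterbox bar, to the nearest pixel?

Since 2.490 > 1.600, the film is width-limited.
That makes the image 2554.22 px tall (6360 / 2.490).
3975 − 2554.22 = 1420.78 px of bars (710.39 each).

710 px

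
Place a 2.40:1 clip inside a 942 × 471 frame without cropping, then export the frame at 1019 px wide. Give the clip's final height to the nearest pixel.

425 px

In the 942×471 frame the clip fills the width: height = 942 / 2.400 ≈ 392.50 px.
Scaling 942 → 1019 is ×1.0817, so the height becomes 392.50 × 1.0817 ≈ 424.58 px.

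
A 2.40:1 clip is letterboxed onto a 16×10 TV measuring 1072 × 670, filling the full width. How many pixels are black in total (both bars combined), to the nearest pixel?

239413 pixels

That makes the image 446.6667 px tall (1072 / 2.400).
670 − 446.6667 = 223.3333 px of bars.
Across the 1072-px span: 223.3333 × 1072 ≈ 239413 px.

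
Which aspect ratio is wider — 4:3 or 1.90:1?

4:3 = 1.333 and 1.9; 1.9 > 1.333.

1.90:1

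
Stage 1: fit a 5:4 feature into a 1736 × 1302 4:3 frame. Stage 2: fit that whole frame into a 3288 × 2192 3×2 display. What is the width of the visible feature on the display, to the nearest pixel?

2740 px

Inside the 1736×1302 canvas the feature is height-limited at 1627.50 × 1302.00.
The 4:3 canvas is height-limited in 3288×2192, giving 2922.67 × 2192.00; scale factor 1.6836.
Applying the same ×1.6836: 1627.50 → 2740.00.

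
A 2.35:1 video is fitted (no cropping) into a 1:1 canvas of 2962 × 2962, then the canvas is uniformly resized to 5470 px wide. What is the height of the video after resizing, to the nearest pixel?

2328 px

At 2962×2962 the video is width-limited, so height = 2962 / 2.350 ≈ 1260.43 px.
Scaling 2962 → 5470 is ×1.8467, so the height becomes 1260.43 × 1.8467 ≈ 2327.66 px.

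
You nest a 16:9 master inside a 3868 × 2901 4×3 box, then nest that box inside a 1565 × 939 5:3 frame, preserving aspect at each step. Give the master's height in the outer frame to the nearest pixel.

First fit — 16:9 into 3868×2901 spans the width: 3868.00 × 2175.75.
The 4×3 canvas is height-limited in 1565×939, giving 1252.00 × 939.00; scale factor 0.3237.
The master scales with it: height 2175.75 × 0.3237 ≈ 704.25.

704 px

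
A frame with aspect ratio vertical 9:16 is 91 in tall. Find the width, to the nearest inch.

51 in

At vertical 9:16, 91·9/16 ≈ 51.19.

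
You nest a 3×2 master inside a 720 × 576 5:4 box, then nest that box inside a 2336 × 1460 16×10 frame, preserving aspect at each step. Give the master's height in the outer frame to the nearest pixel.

1217 px

3×2 in 720×576: fills the width, so the master is 720.00 × 480.00.
5:4 in 2336×1460: fills the height, so the intermediate becomes 1825.00 × 1460.00 — a scale of ×2.5347.
The master scales with it: height 480.00 × 2.5347 ≈ 1216.67.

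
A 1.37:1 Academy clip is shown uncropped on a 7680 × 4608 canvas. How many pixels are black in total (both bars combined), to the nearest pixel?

1.37:1 Academy is narrower than 5:3, so it spans the full height.
Content width = 4608 × 1.370 ≈ 6312.9600 px.
7680 − 6312.9600 = 1367.0400 px of bars.
Across the 4608-px span: 1367.0400 × 4608 ≈ 6299320 px.

6299320 pixels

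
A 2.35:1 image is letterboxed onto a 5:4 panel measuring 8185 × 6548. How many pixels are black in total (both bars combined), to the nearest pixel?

2.35:1 is wider than 5:4, so it spans the full width.
Content height = 8185 / 2.350 ≈ 3482.9787 px.
Leftover height: 6548 − 3482.9787 = 3065.0213 px.
Bar area = 3065.0213 × 8185 ≈ 25087199 px.

25087199 pixels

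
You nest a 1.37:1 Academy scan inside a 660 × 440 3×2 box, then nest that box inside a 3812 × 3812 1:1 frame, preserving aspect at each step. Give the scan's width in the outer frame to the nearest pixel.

Inside the 660×440 canvas the scan is height-limited at 602.80 × 440.00.
3×2 in 3812×3812: fills the width, so the intermediate becomes 3812.00 × 2541.33 — a scale of ×5.7758.
So the scan's width is 602.80 × 5.7758 ≈ 3481.63.

3482 px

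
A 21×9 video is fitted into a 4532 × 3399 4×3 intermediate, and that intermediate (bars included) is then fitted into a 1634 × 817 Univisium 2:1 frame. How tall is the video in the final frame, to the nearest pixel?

First fit — 21×9 into 4532×3399 spans the width: 4532.00 × 1942.29.
Second fit — the 4×3 canvas into 1634×817 spans the height: 1089.33 × 817.00 (×0.2404 from 4532×3399).
Applying the same ×0.2404: 1942.29 → 466.86.

467 px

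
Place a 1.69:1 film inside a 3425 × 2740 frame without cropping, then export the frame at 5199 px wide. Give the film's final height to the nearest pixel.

3076 px

Fitted into 3425×2740, the film spans the width; its height is 3425 / 1.690 ≈ 2026.63 px.
Resizing to 5199 px wide multiplies everything by 1.5180: 2026.63 → 3076.33 px.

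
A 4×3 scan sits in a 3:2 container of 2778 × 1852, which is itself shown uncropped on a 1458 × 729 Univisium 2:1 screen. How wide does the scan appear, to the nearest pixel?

4×3 in 2778×1852: fills the height, so the scan is 2469.33 × 1852.00.
The 3:2 canvas is height-limited in 1458×729, giving 1093.50 × 729.00; scale factor 0.3936.
The scan scales with it: width 2469.33 × 0.3936 ≈ 972.00.

972 px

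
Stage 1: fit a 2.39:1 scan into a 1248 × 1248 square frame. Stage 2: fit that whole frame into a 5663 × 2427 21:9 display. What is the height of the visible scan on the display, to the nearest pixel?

Inside the 1248×1248 canvas the scan is width-limited at 1248.00 × 522.18.
The square canvas is height-limited in 5663×2427, giving 2427.00 × 2427.00; scale factor 1.9447.
The scan scales with it: height 522.18 × 1.9447 ≈ 1015.48.

1015 px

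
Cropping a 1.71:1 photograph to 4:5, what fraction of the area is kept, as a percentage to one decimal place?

Going from 1.71:1 to 4:5 means cutting width while keeping height.
Area ratio = (0.800)/(1.710) = 46.78% retained.

46.8%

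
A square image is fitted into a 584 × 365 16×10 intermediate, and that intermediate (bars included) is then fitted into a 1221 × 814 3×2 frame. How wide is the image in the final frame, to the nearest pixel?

763 px

Inside the 584×365 canvas the image is height-limited at 365.00 × 365.00.
The 16×10 canvas is width-limited in 1221×814, giving 1221.00 × 763.12; scale factor 2.0908.
Applying the same ×2.0908: 365.00 → 763.12.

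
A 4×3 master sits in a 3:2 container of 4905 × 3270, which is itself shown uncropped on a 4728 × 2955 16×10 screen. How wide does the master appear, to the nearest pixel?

3940 px

Inside the 4905×3270 canvas the master is height-limited at 4360.00 × 3270.00.
Second fit — the 3:2 canvas into 4728×2955 spans the height: 4432.50 × 2955.00 (×0.9037 from 4905×3270).
So the master's width is 4360.00 × 0.9037 ≈ 3940.00.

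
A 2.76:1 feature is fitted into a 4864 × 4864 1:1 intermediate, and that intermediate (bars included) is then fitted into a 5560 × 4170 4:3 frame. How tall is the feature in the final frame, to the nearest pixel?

1511 px

First fit — 2.76:1 into 4864×4864 spans the width: 4864.00 × 1762.32.
The 1:1 canvas is height-limited in 5560×4170, giving 4170.00 × 4170.00; scale factor 0.8573.
Applying the same ×0.8573: 1762.32 → 1510.87.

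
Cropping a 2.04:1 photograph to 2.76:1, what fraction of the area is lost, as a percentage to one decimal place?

Going from 2.04:1 to 2.76:1 means cutting height while keeping width.
(2.040)/(2.760) ≈ 0.739 of the area survives, leaving 26.09% discarded.

26.1%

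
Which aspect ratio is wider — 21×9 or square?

21×9 = 2.333 and square = 1; 2.333 > 1.

21×9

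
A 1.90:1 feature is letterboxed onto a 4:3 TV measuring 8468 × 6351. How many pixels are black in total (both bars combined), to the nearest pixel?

16039729 pixels

1.90:1 (1.900) > 4:3 (1.333), so the feature fills the width.
Content height = 8468 / 1.900 ≈ 4456.8421 px.
Black = 6351 − 4456.8421 = 1894.1579 px.
Across the 8468-px span: 1894.1579 × 8468 ≈ 16039729 px.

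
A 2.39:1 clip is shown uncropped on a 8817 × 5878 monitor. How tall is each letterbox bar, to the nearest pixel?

1094 px

Since 2.390 > 1.500, the clip is width-limited.
Content height = 8817 / 2.390 ≈ 3689.12 px.
5878 − 3689.12 = 2188.88 px of bars (1094.44 each).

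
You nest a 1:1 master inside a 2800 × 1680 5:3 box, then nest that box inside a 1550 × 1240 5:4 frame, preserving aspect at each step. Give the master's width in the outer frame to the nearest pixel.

First fit — 1:1 into 2800×1680 spans the height: 1680.00 × 1680.00.
The 5:3 canvas is width-limited in 1550×1240, giving 1550.00 × 930.00; scale factor 0.5536.
Applying the same ×0.5536: 1680.00 → 930.00.

930 px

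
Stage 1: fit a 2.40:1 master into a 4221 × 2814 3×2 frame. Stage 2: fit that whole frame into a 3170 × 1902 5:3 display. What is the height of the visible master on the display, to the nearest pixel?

Inside the 4221×2814 canvas the master is width-limited at 4221.00 × 1758.75.
3×2 in 3170×1902: fills the height, so the intermediate becomes 2853.00 × 1902.00 — a scale of ×0.6759.
The master scales with it: height 1758.75 × 0.6759 ≈ 1188.75.

1189 px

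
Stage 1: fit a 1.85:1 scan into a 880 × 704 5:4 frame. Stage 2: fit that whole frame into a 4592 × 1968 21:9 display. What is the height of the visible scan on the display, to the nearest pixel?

1.85:1 in 880×704: fills the width, so the scan is 880.00 × 475.68.
5:4 in 4592×1968: fills the height, so the intermediate becomes 2460.00 × 1968.00 — a scale of ×2.7955.
The scan scales with it: height 475.68 × 2.7955 ≈ 1329.73.

1330 px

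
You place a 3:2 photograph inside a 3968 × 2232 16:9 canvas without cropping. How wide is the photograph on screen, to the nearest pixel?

3348 px

3:2 (1.500) < 16:9 (1.778), so the photograph fills the height.
Content width = 2232 × 3/2 ≈ 3348.00 px.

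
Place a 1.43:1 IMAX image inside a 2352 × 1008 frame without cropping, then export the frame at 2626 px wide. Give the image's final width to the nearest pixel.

In the 2352×1008 frame the image fills the height: width = 1008 × 1.430 ≈ 1441.44 px.
Resizing to 2626 px wide multiplies everything by 1.1165: 1441.44 → 1609.36 px.

1609 px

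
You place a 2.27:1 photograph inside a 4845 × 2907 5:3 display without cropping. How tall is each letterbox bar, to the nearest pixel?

2.27:1 is wider than 5:3, so it spans the full width.
The photograph is 4845 / 2.270 ≈ 2134.36 px tall.
Leftover height: 2907 − 2134.36 = 772.64 px → 386.32 each side.

386 px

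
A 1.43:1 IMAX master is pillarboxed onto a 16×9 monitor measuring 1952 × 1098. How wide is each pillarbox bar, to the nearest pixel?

Since 1.430 < 1.778, the master is height-limited.
The master is 1098 × 1.430 ≈ 1570.14 px wide.
1952 − 1570.14 = 381.86 px of bars (190.93 each).

191 px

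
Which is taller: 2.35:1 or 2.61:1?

2.35 and 2.61; 2.61 > 2.35. The smaller width-to-height ratio is the taller frame.

2.35:1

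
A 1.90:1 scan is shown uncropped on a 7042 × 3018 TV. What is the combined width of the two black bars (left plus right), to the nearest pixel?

1308 px

1.90:1 (1.900) < 21:9 (2.333), so the scan fills the height.
The scan is 3018 × 1.900 ≈ 5734.20 px wide.
Leftover width: 7042 − 5734.20 = 1307.80 px.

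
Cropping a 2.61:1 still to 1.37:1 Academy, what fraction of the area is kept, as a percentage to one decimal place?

1.37:1 Academy is narrower than 2.61:1, so the crop keeps the full height and trims the width.
(1.370)/(2.610) ≈ 0.525 of the area survives.

52.5%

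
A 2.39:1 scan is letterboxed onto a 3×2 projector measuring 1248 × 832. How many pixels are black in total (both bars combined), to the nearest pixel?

2.39:1 is wider than 3×2, so it spans the full width.
That makes the image 522.1757 px tall (1248 / 2.390).
832 − 522.1757 = 309.8243 px of bars.
Across the 1248-px span: 309.8243 × 1248 ≈ 386661 px.

386661 pixels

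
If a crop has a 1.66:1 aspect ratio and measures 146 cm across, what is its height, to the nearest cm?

At 1.66:1, 146 / 1.660 ≈ 87.95.

88 cm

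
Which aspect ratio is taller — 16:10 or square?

16:10 = 1.6 and square = 1; 1.6 > 1. The smaller width-to-height ratio is the taller frame.

square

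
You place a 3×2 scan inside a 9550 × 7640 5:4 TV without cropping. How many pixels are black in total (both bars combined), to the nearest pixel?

12160333 pixels

3×2 is wider than 5:4, so it spans the full width.
Content height = 9550 × 2/3 ≈ 6366.6667 px.
Leftover height: 7640 − 6366.6667 = 1273.3333 px.
Bar area = 1273.3333 × 9550 ≈ 12160333 px.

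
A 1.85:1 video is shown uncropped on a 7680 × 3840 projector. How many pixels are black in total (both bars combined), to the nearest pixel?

Since 1.850 < 2.000, the video is height-limited.
That makes the image 7104.0000 px wide (3840 × 1.850).
Black = 7680 − 7104.0000 = 576.0000 px.
That's 576.0000 × 3840 ≈ 2211840 black pixels.

2211840 pixels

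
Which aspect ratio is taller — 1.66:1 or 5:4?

5:4

1.66 and 5:4 = 1.25; 1.66 > 1.25. The smaller width-to-height ratio is the taller frame.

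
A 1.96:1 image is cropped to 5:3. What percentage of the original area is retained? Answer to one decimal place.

5:3 is narrower than 1.96:1, so the crop keeps the full height and trims the width.
Fraction kept = (1.667)/(1.960) ≈ 85.03%.

85.0%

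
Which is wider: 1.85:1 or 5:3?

1.85 and 5:3 = 1.667; 1.85 > 1.667.

1.85:1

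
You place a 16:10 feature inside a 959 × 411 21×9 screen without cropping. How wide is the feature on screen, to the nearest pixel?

16:10 is narrower than 21×9, so it spans the full height.
Content width = 411 × 16/10 ≈ 657.60 px.

658 px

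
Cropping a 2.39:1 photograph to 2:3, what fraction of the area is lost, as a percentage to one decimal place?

72.1%

Going from 2.39:1 to 2:3 means cutting width while keeping height.
Fraction kept = (0.667)/(2.390) ≈ 27.89%, so 72.11% is lost.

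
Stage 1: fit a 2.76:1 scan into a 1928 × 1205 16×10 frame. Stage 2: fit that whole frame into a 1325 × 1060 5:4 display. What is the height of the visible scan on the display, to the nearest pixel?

First fit — 2.76:1 into 1928×1205 spans the width: 1928.00 × 698.55.
Second fit — the 16×10 canvas into 1325×1060 spans the width: 1325.00 × 828.12 (×0.6872 from 1928×1205).
The scan scales with it: height 698.55 × 0.6872 ≈ 480.07.

480 px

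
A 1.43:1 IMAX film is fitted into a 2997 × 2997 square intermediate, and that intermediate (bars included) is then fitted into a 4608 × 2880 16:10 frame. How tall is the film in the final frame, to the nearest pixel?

First fit — 1.43:1 IMAX into 2997×2997 spans the width: 2997.00 × 2095.80.
Second fit — the square canvas into 4608×2880 spans the height: 2880.00 × 2880.00 (×0.9610 from 2997×2997).
So the film's height is 2095.80 × 0.9610 ≈ 2013.99.

2014 px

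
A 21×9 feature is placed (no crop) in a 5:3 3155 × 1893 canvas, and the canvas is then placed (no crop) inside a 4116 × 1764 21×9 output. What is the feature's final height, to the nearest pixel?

21×9 in 3155×1893: fills the width, so the feature is 3155.00 × 1352.14.
The 5:3 canvas is height-limited in 4116×1764, giving 2940.00 × 1764.00; scale factor 0.9319.
So the feature's height is 1352.14 × 0.9319 ≈ 1260.00.

1260 px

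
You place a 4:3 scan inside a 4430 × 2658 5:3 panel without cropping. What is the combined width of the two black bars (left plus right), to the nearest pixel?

4:3 is narrower than 5:3, so it spans the full height.
Content width = 2658 × 4/3 ≈ 3544.00 px.
Leftover width: 4430 − 3544.00 = 886.00 px.

886 px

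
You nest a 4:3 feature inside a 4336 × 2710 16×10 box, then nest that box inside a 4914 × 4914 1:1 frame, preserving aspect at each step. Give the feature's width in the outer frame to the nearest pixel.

First fit — 4:3 into 4336×2710 spans the height: 3613.33 × 2710.00.
The 16×10 canvas is width-limited in 4914×4914, giving 4914.00 × 3071.25; scale factor 1.1333.
Applying the same ×1.1333: 3613.33 → 4095.00.

4095 px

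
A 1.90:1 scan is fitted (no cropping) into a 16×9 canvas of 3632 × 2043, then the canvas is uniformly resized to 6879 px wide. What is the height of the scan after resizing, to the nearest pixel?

3621 px

At 3632×2043 the scan is width-limited, so height = 3632 / 1.900 ≈ 1911.58 px.
Resizing to 6879 px wide multiplies everything by 1.8940: 1911.58 → 3620.53 px.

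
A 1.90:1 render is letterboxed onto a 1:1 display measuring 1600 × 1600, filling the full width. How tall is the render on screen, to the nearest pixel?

The render is 1600 / 1.900 ≈ 842.11 px tall.

842 px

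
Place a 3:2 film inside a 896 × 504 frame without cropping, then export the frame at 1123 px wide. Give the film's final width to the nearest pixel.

Fitted into 896×504, the film spans the height; its width is 504 × 3/2 ≈ 756.00 px.
The frame scales by 1123/896 = 1.2533; 756.00 × 1.2533 ≈ 947.53 px.

948 px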